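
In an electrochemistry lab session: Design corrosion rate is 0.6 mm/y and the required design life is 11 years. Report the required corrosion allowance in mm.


Corrosion allowance = CR × design life
CA = 0.6 * 11 = 6.6 mm

6.6 mm


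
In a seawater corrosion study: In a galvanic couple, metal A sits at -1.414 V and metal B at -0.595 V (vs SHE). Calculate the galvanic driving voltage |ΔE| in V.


Driving voltage is the absolute potential difference.
|ΔE| = |-1.414 − (-0.595)| = 0.819 V

0.819 V


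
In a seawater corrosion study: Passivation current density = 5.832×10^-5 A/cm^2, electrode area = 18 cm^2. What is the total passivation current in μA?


I = i_pass * A, then convert A → μA (×10^6)
I = 5.832×10^-5 * 18 * 10^6 = 1049.76 μA

1049.76 μA


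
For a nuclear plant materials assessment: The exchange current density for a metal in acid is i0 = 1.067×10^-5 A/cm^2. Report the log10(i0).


i0 = 1.067×10^-5 A/cm^2
log10(i0) = -4.972

-4.972


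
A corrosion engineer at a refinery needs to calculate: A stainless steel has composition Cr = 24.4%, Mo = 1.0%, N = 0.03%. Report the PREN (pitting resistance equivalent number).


Apply the PREN formula: PREN = Cr + 3.3*Mo + 16*N
PREN = 24.4 + 3.3*1.0 + 16*0.03
PREN = 24.4 + 3.3 + 0.48 = 28.18

28.18


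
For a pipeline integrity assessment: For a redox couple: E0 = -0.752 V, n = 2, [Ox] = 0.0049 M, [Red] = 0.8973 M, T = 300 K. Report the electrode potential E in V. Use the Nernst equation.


Apply the Nernst equation: E = E0 + (RT/nF)*ln([Ox]/[Red])
Step 1: RT/nF = 8.314*300/(2*96485) = 0.01292533 V
Step 2: [Ox]/[Red] = 0.0049/0.8973 = 0.005461
Step 3: ln(0.005461) = -5.210123
Step 4: correction = 0.01292533 * -5.210123 = -0.0673 V
E = -0.752 + -0.0673 = -0.8193 V

-0.8193 V


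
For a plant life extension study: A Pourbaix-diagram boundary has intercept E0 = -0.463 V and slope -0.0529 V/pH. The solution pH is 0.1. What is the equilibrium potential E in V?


Apply the Pourbaix line equation: E = E0 + slope*pH
E = -0.463 + (-0.0529)*0.1 = -0.463 + (-0.00529) = -0.46829 V
Rounded to 3 decimal places: E = -0.468 V

-0.468 V


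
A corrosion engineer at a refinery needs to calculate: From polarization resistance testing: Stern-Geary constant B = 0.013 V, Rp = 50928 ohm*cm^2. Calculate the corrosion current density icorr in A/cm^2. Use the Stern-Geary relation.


Apply the Stern-Geary relation: icorr = B / Rp
icorr = 0.013 / 50928 = 2.553×10^-7 A/cm^2

2.553×10^-7 A/cm^2


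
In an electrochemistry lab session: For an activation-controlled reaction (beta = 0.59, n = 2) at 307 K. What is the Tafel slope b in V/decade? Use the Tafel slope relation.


Apply the Tafel slope relation: b = 2.303*R*T/(beta*n*F)
Numerator: 2.303 * 8.314 * 307 = 5878.17
Denominator: 0.59 * 2 * 96485 = 113852.3
b = 5878.17 / 113852.3 = 0.0516 V/decade

0.0516 V/decade


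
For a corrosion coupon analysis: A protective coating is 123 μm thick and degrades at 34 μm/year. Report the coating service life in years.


Service life = thickness / degradation rate
Life = 123 / 34 = 3.6 years

3.6 years


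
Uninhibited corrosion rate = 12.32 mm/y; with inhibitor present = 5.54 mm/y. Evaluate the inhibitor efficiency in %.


Apply the inhibitor-efficiency definition: IE = (CR_blank − CR_inh)/CR_blank × 100
IE = (12.32 − 5.54) / 12.32 × 100
IE = 6.78 / 12.32 × 100 = 55.0 %

55.0 %


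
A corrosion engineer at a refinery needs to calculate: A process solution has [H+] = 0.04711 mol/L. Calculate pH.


pH = −log10[H+]
pH = −log10(0.04711) = 1.33

1.33


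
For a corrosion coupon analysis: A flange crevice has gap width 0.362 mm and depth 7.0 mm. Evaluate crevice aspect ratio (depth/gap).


Aspect ratio = depth / gap
Ratio = 7.0 / 0.362 = 19.3

19.3


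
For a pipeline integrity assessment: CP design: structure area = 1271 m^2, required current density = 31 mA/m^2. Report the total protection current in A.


I = area * current density, then convert mA → A (÷1000)
I = 1271 * 31 / 1000 = 39.4 A

39.4 A


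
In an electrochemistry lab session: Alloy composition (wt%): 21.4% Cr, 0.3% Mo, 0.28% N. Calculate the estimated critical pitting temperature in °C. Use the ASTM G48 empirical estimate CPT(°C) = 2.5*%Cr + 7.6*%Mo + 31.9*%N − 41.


Apply the ASTM G48 empirical CPT estimate: CPT(°C) = 2.5*%Cr + 7.6*%Mo + 31.9*%N − 41
2.5*21.4 = 53.5; 7.6*0.3 = 2.28; 31.9*0.28 = 8.932
CPT = 53.5 + 2.28 + 8.932 − 41 = 23.712 °C
Rounded to 0.1 °C: CPT ≈ 23.7 °C

23.7 °C


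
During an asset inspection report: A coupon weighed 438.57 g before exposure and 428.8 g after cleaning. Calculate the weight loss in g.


Weight loss = initial − final
WL = 438.57 − 428.8 = 9.77 g

9.77 g


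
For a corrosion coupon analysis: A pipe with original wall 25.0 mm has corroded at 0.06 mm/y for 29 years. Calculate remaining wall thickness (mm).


Remaining wall = original − CR × time
t = 25.0 − 0.06*29 = 25.0 − 1.74 = 23.26 mm

23.26 mm


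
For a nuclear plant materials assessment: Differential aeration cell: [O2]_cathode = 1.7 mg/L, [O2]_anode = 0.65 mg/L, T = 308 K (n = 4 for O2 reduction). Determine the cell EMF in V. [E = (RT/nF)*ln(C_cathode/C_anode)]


Apply the Nernst concentration-cell relation: E = (RT/nF)*ln(C_cathode/C_anode)
RT/nF = 8.314*308/(4*96485) = 0.006635 V
ln(1.7/0.65) = 0.96141
E = 0.006635 * 0.96141 = 0.00638 V

0.00638 V


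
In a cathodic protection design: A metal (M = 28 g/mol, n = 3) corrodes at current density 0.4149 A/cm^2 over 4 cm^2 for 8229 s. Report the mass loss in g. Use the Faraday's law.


Apply Faraday's law: m = i*A*t*M / (n*F)
Total charge passed Q = i*A*t = 0.4149*4*8229 = 13656.8484 C
m = Q*M/(n*F) = 13656.8484*28/(3*96485) = 1.321 g

1.321 g


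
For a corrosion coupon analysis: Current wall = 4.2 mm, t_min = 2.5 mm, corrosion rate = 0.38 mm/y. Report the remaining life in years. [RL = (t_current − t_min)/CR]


Apply the remaining-life relation: RL = (t_current − t_min) / CR
RL = (4.2 − 2.5) / 0.38 = 1.7 / 0.38 = 4.5 years

4.5 years


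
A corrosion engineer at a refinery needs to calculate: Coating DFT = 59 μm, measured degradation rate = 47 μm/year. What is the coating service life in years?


Service life = thickness / degradation rate
Life = 59 / 47 = 1.3 years

1.3 years


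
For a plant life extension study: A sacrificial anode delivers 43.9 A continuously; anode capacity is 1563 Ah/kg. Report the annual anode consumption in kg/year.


Annual consumption = current * hours per year / capacity
Rate = 43.9 * 8760 / 1563 = 246.0 kg/year

246.0 kg/year


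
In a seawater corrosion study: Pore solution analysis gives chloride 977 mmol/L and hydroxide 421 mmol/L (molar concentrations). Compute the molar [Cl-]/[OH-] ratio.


Threshold parameter = [Cl-] / [OH-] (molar basis; both in mmol/L, so units cancel)
Ratio = 977 / 421 = 2.32

2.32


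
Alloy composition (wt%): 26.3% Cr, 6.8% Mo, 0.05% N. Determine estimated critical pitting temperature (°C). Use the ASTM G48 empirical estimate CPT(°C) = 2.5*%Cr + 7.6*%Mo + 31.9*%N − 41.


Apply the ASTM G48 empirical CPT estimate: CPT(°C) = 2.5*%Cr + 7.6*%Mo + 31.9*%N − 41
2.5*26.3 = 65.75; 7.6*6.8 = 51.68; 31.9*0.05 = 1.595
CPT = 65.75 + 51.68 + 1.595 − 41 = 78.025 °C
Rounded to 0.1 °C: CPT ≈ 78.0 °C

78.0 °C


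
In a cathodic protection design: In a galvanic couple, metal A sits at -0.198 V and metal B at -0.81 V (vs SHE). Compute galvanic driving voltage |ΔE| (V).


Driving voltage is the absolute potential difference.
|ΔE| = |-0.198 − (-0.81)| = 0.612 V

0.612 V


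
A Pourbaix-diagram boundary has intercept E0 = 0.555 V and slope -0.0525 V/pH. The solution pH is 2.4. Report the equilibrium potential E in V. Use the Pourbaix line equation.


Apply the Pourbaix line equation: E = E0 + slope*pH
E = 0.555 + (-0.0525)*2.4 = 0.555 + (-0.126) = 0.429 V
Rounded to 4 decimal places: E = 0.4290 V

0.4290 V


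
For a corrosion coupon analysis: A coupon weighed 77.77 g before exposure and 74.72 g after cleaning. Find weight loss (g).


Weight loss = initial − final
WL = 77.77 − 74.72 = 3.05 g

3.05 g


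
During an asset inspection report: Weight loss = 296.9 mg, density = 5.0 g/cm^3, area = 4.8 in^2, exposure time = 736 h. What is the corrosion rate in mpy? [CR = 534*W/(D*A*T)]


Apply the mpy weight-loss relation: CR = 534 * W / (D * A * T)
Numerator: 534 * 296.9 = 158544.6
Denominator: 5.0 * 4.8 * 736 = 17664.0
CR = 158544.6 / 17664.0 = 8.976 mpy

8.976 mpy


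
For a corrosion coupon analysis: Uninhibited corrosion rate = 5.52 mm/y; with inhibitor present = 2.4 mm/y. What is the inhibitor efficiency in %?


Apply the inhibitor-efficiency definition: IE = (CR_blank − CR_inh)/CR_blank × 100
IE = (5.52 − 2.4) / 5.52 × 100
IE = 3.12 / 5.52 × 100 = 56.5 %

56.5 %


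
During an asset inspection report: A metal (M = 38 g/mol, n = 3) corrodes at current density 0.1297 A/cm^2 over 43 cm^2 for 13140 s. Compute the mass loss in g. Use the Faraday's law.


Apply Faraday's law: m = i*A*t*M / (n*F)
Total charge passed Q = i*A*t = 0.1297*43*13140 = 73283.094 C
m = Q*M/(n*F) = 73283.094*38/(3*96485) = 9.62069 g

9.62069 g


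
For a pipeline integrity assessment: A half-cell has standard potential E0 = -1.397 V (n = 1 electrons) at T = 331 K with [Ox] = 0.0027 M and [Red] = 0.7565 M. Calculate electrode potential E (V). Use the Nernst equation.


Apply the Nernst equation: E = E0 + (RT/nF)*ln([Ox]/[Red])
Step 1: RT/nF = 8.314*331/(1*96485) = 0.02852188 V
Step 2: [Ox]/[Red] = 0.0027/0.7565 = 0.003569
Step 3: ln(0.003569) = -5.63547
Step 4: correction = 0.02852188 * -5.63547 = -0.1607 V
E = -1.397 + -0.1607 = -1.5577 V

-1.5577 V


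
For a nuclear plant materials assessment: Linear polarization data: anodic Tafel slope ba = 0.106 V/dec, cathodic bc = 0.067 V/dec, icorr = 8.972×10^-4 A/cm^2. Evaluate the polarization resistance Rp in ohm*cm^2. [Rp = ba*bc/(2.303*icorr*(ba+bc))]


Apply the Stern-Geary equation: Rp = ba*bc / (2.303*icorr*(ba+bc))
ba*bc = 0.106*0.067 = 0.007102
ba+bc = 0.173; 2.303*icorr*(ba+bc) = 2.303*8.972×10^-4*0.173 = 3.5746153×10^-4
Rp = 0.007102 / 3.5746153×10^-4 = 19.87 ohm*cm^2

19.87 ohm*cm^2


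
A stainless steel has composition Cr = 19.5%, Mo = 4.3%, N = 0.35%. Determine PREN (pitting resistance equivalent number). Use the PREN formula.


Apply the PREN formula: PREN = Cr + 3.3*Mo + 16*N
PREN = 19.5 + 3.3*4.3 + 16*0.35
PREN = 19.5 + 14.19 + 5.6 = 39.29

39.29


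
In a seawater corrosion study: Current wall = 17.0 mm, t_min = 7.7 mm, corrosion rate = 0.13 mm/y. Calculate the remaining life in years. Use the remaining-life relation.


Apply the remaining-life relation: RL = (t_current − t_min) / CR
RL = (17.0 − 7.7) / 0.13 = 9.3 / 0.13 = 71.5 years

71.5 years


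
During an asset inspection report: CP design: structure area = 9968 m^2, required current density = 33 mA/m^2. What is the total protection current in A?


I = area * current density, then convert mA → A (÷1000)
I = 9968 * 33 / 1000 = 328.94 A

328.94 A


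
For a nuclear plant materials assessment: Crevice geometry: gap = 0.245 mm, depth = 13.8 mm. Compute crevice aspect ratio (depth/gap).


Aspect ratio = depth / gap
Ratio = 13.8 / 0.245 = 56.3

56.3


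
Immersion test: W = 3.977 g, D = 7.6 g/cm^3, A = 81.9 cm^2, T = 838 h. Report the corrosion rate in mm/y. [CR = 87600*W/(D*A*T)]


Apply the mm/y weight-loss relation: CR = 87600 * W / (D * A * T)
Numerator: 87600 * 3.977 = 348385.2
Denominator: 7.6 * 81.9 * 838 = 521604.72
CR = 348385.2 / 521604.72 = 0.66791 mm/y

0.66791 mm/y


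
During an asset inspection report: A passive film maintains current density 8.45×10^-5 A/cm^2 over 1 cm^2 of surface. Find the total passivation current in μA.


I = i_pass * A, then convert A → μA (×10^6)
I = 8.45×10^-5 * 1 * 10^6 = 84.5 μA

84.5 μA


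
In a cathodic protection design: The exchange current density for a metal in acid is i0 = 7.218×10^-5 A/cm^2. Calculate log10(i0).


i0 = 7.218×10^-5 A/cm^2
log10(i0) = -4.142

-4.142


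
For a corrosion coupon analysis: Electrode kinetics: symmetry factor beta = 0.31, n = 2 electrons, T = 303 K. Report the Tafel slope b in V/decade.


Apply the Tafel slope relation: b = 2.303*R*T/(beta*n*F)
Numerator: 2.303 * 8.314 * 303 = 5801.58
Denominator: 0.31 * 2 * 96485 = 59820.7
b = 5801.58 / 59820.7 = 0.097 V/decade

0.097 V/decade


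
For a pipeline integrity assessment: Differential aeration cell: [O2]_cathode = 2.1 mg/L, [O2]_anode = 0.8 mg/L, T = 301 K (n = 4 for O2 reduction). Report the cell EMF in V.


Apply the Nernst concentration-cell relation: E = (RT/nF)*ln(C_cathode/C_anode)
RT/nF = 8.314*301/(4*96485) = 0.0064842 V
ln(2.1/0.8) = 0.96508
E = 0.0064842 * 0.96508 = 0.00626 V

0.00626 V


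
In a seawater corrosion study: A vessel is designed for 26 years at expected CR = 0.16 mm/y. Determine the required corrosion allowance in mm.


Corrosion allowance = CR × design life
CA = 0.16 * 26 = 4.16 mm

4.16 mm


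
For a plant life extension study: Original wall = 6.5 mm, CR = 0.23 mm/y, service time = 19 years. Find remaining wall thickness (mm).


Remaining wall = original − CR × time
t = 6.5 − 0.23*19 = 6.5 − 4.37 = 2.13 mm

2.13 mm


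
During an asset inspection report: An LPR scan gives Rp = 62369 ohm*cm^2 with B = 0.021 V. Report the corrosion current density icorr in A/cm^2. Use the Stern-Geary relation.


Apply the Stern-Geary relation: icorr = B / Rp
icorr = 0.021 / 62369 = 3.367×10^-7 A/cm^2

3.367×10^-7 A/cm^2


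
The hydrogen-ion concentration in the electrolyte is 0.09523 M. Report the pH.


pH = −log10[H+]
pH = −log10(0.09523) = 1.02

1.02


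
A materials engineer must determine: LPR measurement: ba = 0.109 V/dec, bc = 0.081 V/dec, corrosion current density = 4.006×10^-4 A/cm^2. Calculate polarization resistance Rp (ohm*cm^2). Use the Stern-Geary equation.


Apply the Stern-Geary equation: Rp = ba*bc / (2.303*icorr*(ba+bc))
ba*bc = 0.109*0.081 = 0.008829
ba+bc = 0.19; 2.303*icorr*(ba+bc) = 2.303*4.006×10^-4*0.19 = 1.7529054×10^-4
Rp = 0.008829 / 1.7529054×10^-4 = 50.4 ohm*cm^2

50.4 ohm*cm^2


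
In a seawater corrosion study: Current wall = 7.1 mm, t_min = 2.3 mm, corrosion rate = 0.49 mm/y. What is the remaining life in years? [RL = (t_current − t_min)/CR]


Apply the remaining-life relation: RL = (t_current − t_min) / CR
RL = (7.1 − 2.3) / 0.49 = 4.8 / 0.49 = 9.8 years

9.8 years


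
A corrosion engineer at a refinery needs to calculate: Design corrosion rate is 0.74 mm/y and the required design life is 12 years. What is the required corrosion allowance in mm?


Corrosion allowance = CR × design life
CA = 0.74 * 12 = 8.88 mm

8.88 mm


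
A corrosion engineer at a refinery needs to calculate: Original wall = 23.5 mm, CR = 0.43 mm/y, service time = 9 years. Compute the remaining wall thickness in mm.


Remaining wall = original − CR × time
t = 23.5 − 0.43*9 = 23.5 − 3.87 = 19.63 mm

19.63 mm


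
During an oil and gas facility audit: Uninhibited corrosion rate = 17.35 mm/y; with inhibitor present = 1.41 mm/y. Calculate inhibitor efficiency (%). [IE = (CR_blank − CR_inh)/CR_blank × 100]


Apply the inhibitor-efficiency definition: IE = (CR_blank − CR_inh)/CR_blank × 100
IE = (17.35 − 1.41) / 17.35 × 100
IE = 15.94 / 17.35 × 100 = 91.9 %

91.9 %


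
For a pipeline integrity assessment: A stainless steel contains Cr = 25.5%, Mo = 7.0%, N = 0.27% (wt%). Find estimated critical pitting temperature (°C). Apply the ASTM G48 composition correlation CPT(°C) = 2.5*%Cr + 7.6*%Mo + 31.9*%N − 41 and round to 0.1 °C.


Apply the ASTM G48 empirical CPT estimate: CPT(°C) = 2.5*%Cr + 7.6*%Mo + 31.9*%N − 41
2.5*25.5 = 63.75; 7.6*7.0 = 53.2; 31.9*0.27 = 8.613
CPT = 63.75 + 53.2 + 8.613 − 41 = 84.563 °C
Rounded to 0.1 °C: CPT ≈ 84.6 °C

84.6 °C


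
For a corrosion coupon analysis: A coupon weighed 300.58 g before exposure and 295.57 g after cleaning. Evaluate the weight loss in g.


Weight loss = initial − final
WL = 300.58 − 295.57 = 5.01 g

5.01 g


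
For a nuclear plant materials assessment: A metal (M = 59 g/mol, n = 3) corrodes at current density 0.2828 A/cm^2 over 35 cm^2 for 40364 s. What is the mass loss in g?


Apply Faraday's law: m = i*A*t*M / (n*F)
Total charge passed Q = i*A*t = 0.2828*35*40364 = 399522.872 C
m = Q*M/(n*F) = 399522.872*59/(3*96485) = 81.4353 g

81.4353 g


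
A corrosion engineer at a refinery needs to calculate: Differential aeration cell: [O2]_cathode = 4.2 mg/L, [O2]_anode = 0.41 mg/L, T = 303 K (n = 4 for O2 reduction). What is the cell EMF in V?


Apply the Nernst concentration-cell relation: E = (RT/nF)*ln(C_cathode/C_anode)
RT/nF = 8.314*303/(4*96485) = 0.00652729 V
ln(4.2/0.41) = 2.32668
E = 0.00652729 * 2.32668 = 0.01519 V

0.01519 V


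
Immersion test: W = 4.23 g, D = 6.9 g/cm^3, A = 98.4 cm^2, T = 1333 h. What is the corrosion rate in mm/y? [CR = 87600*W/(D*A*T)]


Apply the mm/y weight-loss relation: CR = 87600 * W / (D * A * T)
Numerator: 87600 * 4.23 = 370548.0
Denominator: 6.9 * 98.4 * 1333 = 905053.68
CR = 370548.0 / 905053.68 = 0.409421 mm/y

0.409421 mm/y


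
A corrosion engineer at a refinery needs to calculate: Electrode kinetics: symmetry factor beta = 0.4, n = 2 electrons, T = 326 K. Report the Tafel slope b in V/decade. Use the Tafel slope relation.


Apply the Tafel slope relation: b = 2.303*R*T/(beta*n*F)
Numerator: 2.303 * 8.314 * 326 = 6241.97
Denominator: 0.4 * 2 * 96485 = 77188.0
b = 6241.97 / 77188.0 = 0.081 V/decade

0.081 V/decade


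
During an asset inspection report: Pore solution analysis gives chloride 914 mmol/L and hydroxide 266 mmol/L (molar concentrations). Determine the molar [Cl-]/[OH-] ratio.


Threshold parameter = [Cl-] / [OH-] (molar basis; both in mmol/L, so units cancel)
Ratio = 914 / 266 = 3.44

3.44


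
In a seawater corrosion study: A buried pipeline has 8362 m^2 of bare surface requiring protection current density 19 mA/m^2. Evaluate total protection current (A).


I = area * current density, then convert mA → A (÷1000)
I = 8362 * 19 / 1000 = 158.88 A

158.88 A


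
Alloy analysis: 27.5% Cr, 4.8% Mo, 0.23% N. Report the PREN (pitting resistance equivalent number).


Apply the PREN formula: PREN = Cr + 3.3*Mo + 16*N
PREN = 27.5 + 3.3*4.8 + 16*0.23
PREN = 27.5 + 15.84 + 3.68 = 47.02

47.02


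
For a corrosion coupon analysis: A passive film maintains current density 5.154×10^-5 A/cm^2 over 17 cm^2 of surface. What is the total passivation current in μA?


I = i_pass * A, then convert A → μA (×10^6)
I = 5.154×10^-5 * 17 * 10^6 = 876.18 μA

876.18 μA


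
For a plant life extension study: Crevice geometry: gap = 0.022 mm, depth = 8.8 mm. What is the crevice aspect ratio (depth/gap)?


Aspect ratio = depth / gap
Ratio = 8.8 / 0.022 = 400.0

400.0


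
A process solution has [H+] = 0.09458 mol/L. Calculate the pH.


pH = −log10[H+]
pH = −log10(0.09458) = 1.02

1.02


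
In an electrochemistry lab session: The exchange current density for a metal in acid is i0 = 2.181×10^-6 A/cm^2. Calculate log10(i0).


i0 = 2.181×10^-6 A/cm^2
log10(i0) = -5.661

-5.661


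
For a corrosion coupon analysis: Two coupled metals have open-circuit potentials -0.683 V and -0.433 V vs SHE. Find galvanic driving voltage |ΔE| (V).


Driving voltage is the absolute potential difference.
|ΔE| = |-0.683 − (-0.433)| = 0.25 V

0.25 V


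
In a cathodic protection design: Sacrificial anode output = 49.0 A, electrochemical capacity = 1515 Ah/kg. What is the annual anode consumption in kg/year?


Annual consumption = current * hours per year / capacity
Rate = 49.0 * 8760 / 1515 = 283.3 kg/year

283.3 kg/year


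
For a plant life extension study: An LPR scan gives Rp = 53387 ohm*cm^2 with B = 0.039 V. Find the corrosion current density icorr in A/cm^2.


Apply the Stern-Geary relation: icorr = B / Rp
icorr = 0.039 / 53387 = 7.305×10^-7 A/cm^2

7.305×10^-7 A/cm^2


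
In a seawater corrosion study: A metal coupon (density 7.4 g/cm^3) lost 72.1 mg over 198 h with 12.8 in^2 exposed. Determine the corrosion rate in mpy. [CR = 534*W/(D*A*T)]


Apply the mpy weight-loss relation: CR = 534 * W / (D * A * T)
Numerator: 534 * 72.1 = 38501.4
Denominator: 7.4 * 12.8 * 198 = 18754.56
CR = 38501.4 / 18754.56 = 2.0529 mpy

2.0529 mpy


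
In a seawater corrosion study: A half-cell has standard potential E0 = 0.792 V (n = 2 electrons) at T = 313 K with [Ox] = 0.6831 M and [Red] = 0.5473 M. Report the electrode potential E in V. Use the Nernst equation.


Apply the Nernst equation: E = E0 + (RT/nF)*ln([Ox]/[Red])
Step 1: RT/nF = 8.314*313/(2*96485) = 0.01348542 V
Step 2: [Ox]/[Red] = 0.6831/0.5473 = 1.248127
Step 3: ln(1.248127) = 0.221644
Step 4: correction = 0.01348542 * 0.221644 = 0.003 V
E = 0.792 + 0.003 = 0.795 V

0.795 V


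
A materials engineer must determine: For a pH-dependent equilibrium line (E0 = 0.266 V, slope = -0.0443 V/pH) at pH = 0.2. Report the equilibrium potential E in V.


Apply the Pourbaix line equation: E = E0 + slope*pH
E = 0.266 + (-0.0443)*0.2 = 0.266 + (-0.00886) = 0.25714 V
Rounded to 3 decimal places: E = 0.257 V

0.257 V


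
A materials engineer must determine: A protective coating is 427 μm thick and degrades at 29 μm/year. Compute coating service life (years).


Service life = thickness / degradation rate
Life = 427 / 29 = 14.7 years

14.7 years


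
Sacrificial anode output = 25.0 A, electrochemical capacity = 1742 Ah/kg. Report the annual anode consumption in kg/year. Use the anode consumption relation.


Annual consumption = current * hours per year / capacity
Rate = 25.0 * 8760 / 1742 = 125.7 kg/year

125.7 kg/year


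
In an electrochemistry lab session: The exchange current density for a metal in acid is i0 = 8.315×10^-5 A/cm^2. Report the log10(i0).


i0 = 8.315×10^-5 A/cm^2
log10(i0) = -4.08

-4.08


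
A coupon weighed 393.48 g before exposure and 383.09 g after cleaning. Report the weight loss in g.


Weight loss = initial − final
WL = 393.48 − 383.09 = 10.39 g

10.39 g


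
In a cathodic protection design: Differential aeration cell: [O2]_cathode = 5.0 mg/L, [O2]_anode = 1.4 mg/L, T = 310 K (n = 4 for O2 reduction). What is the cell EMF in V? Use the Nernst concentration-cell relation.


Apply the Nernst concentration-cell relation: E = (RT/nF)*ln(C_cathode/C_anode)
RT/nF = 8.314*310/(4*96485) = 0.00667808 V
ln(5.0/1.4) = 1.27297
E = 0.00667808 * 1.27297 = 0.0085 V

0.0085 V


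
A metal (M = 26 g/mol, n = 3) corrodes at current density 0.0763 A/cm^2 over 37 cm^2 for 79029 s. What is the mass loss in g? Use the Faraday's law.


Apply Faraday's law: m = i*A*t*M / (n*F)
Total charge passed Q = i*A*t = 0.0763*37*79029 = 223106.7699 C
m = Q*M/(n*F) = 223106.7699*26/(3*96485) = 20.0403 g

20.0403 g


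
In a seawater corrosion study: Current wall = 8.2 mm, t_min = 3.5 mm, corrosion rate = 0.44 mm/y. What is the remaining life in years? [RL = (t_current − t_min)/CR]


Apply the remaining-life relation: RL = (t_current − t_min) / CR
RL = (8.2 − 3.5) / 0.44 = 4.7 / 0.44 = 10.7 years

10.7 years


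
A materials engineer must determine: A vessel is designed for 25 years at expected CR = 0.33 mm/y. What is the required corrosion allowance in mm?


Corrosion allowance = CR × design life
CA = 0.33 * 25 = 8.25 mm

8.25 mm


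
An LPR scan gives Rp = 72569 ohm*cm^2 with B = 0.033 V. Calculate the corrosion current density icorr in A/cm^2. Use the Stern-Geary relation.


Apply the Stern-Geary relation: icorr = B / Rp
icorr = 0.033 / 72569 = 4.547×10^-7 A/cm^2

4.547×10^-7 A/cm^2


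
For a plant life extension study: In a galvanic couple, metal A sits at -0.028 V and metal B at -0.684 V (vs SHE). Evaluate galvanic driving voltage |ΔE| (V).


Driving voltage is the absolute potential difference.
|ΔE| = |-0.028 − (-0.684)| = 0.656 V

0.656 V


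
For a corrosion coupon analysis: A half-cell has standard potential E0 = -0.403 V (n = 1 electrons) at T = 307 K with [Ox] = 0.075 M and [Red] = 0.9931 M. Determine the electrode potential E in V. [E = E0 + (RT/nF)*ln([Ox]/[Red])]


Apply the Nernst equation: E = E0 + (RT/nF)*ln([Ox]/[Red])
Step 1: RT/nF = 8.314*307/(1*96485) = 0.02645383 V
Step 2: [Ox]/[Red] = 0.075/0.9931 = 0.075521
Step 3: ln(0.075521) = -2.583345
Step 4: correction = 0.02645383 * -2.583345 = -0.068 V
E = -0.403 + -0.068 = -0.471 V

-0.471 V


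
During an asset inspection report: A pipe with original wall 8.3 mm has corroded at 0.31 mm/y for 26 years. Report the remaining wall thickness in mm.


Remaining wall = original − CR × time
t = 8.3 − 0.31*26 = 8.3 − 8.06 = 0.24 mm

0.24 mm


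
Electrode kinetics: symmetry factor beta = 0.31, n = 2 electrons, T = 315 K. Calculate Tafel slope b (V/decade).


Apply the Tafel slope relation: b = 2.303*R*T/(beta*n*F)
Numerator: 2.303 * 8.314 * 315 = 6031.35
Denominator: 0.31 * 2 * 96485 = 59820.7
b = 6031.35 / 59820.7 = 0.1008 V/decade

0.1008 V/decade


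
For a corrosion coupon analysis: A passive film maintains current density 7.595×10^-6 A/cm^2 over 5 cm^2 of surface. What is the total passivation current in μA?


I = i_pass * A, then convert A → μA (×10^6)
I = 7.595×10^-6 * 5 * 10^6 = 37.98 μA

37.98 μA


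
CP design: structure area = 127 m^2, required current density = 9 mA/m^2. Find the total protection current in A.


I = area * current density, then convert mA → A (÷1000)
I = 127 * 9 / 1000 = 1.14 A

1.14 A


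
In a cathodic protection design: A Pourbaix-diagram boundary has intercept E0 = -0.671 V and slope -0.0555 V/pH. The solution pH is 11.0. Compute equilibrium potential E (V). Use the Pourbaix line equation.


Apply the Pourbaix line equation: E = E0 + slope*pH
E = -0.671 + (-0.0555)*11.0 = -0.671 + (-0.6105) = -1.2815 V
Rounded to 4 decimal places: E = -1.2815 V

-1.2815 V


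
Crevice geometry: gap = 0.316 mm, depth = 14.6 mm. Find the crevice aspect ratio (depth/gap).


Aspect ratio = depth / gap
Ratio = 14.6 / 0.316 = 46.2

46.2


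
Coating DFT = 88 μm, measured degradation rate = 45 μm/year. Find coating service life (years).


Service life = thickness / degradation rate
Life = 88 / 45 = 2.0 years

2.0 years


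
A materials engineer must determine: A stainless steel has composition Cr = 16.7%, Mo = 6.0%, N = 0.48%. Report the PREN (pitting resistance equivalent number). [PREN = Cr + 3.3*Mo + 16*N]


Apply the PREN formula: PREN = Cr + 3.3*Mo + 16*N
PREN = 16.7 + 3.3*6.0 + 16*0.48
PREN = 16.7 + 19.8 + 7.68 = 44.18

44.18


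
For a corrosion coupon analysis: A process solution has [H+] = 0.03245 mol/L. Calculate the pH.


pH = −log10[H+]
pH = −log10(0.03245) = 1.49

1.49


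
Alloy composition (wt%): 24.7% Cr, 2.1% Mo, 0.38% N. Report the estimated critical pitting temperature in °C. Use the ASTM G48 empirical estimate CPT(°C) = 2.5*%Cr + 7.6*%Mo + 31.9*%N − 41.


Apply the ASTM G48 empirical CPT estimate: CPT(°C) = 2.5*%Cr + 7.6*%Mo + 31.9*%N − 41
2.5*24.7 = 61.75; 7.6*2.1 = 15.96; 31.9*0.38 = 12.122
CPT = 61.75 + 15.96 + 12.122 − 41 = 48.832 °C
Rounded to 0.1 °C: CPT ≈ 48.8 °C

48.8 °C


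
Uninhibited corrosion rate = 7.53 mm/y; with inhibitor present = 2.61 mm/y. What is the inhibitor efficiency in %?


Apply the inhibitor-efficiency definition: IE = (CR_blank − CR_inh)/CR_blank × 100
IE = (7.53 − 2.61) / 7.53 × 100
IE = 4.92 / 7.53 × 100 = 65.3 %

65.3 %


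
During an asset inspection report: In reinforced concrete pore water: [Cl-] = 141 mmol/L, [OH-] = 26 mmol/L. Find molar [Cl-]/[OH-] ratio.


Threshold parameter = [Cl-] / [OH-] (molar basis; both in mmol/L, so units cancel)
Ratio = 141 / 26 = 5.42

5.42


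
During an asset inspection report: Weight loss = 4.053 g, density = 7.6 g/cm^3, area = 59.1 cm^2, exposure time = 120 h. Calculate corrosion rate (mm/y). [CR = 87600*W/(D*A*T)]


Apply the mm/y weight-loss relation: CR = 87600 * W / (D * A * T)
Numerator: 87600 * 4.053 = 355042.8
Denominator: 7.6 * 59.1 * 120 = 53899.2
CR = 355042.8 / 53899.2 = 6.58716 mm/y

6.58716 mm/y


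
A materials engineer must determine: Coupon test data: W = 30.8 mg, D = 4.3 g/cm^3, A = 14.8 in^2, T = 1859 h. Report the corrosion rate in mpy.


Apply the mpy weight-loss relation: CR = 534 * W / (D * A * T)
Numerator: 534 * 30.8 = 16447.2
Denominator: 4.3 * 14.8 * 1859 = 118306.76
CR = 16447.2 / 118306.76 = 0.139 mpy

0.139 mpy


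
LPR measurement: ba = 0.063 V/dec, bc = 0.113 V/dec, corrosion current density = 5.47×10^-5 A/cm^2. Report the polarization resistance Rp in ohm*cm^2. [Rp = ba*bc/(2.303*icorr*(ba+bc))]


Apply the Stern-Geary equation: Rp = ba*bc / (2.303*icorr*(ba+bc))
ba*bc = 0.063*0.113 = 0.007119
ba+bc = 0.176; 2.303*icorr*(ba+bc) = 2.303*5.47×10^-5*0.176 = 2.2171442×10^-5
Rp = 0.007119 / 2.2171442×10^-5 = 321.09 ohm*cm^2

321.09 ohm*cm^2


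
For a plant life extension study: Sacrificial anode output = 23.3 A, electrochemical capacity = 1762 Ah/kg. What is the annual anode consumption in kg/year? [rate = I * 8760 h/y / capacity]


Annual consumption = current * hours per year / capacity
Rate = 23.3 * 8760 / 1762 = 115.8 kg/year

115.8 kg/year


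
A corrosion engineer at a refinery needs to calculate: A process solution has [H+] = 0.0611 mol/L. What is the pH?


pH = −log10[H+]
pH = −log10(0.0611) = 1.21

1.21


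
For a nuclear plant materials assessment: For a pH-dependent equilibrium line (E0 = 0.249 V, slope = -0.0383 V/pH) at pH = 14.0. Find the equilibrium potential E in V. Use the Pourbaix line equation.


Apply the Pourbaix line equation: E = E0 + slope*pH
E = 0.249 + (-0.0383)*14.0 = 0.249 + (-0.5362) = -0.2872 V
Rounded to 4 decimal places: E = -0.2872 V

-0.2872 V


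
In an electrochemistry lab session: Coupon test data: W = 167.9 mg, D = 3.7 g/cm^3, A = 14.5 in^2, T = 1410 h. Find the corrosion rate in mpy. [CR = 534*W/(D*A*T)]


Apply the mpy weight-loss relation: CR = 534 * W / (D * A * T)
Numerator: 534 * 167.9 = 89658.6
Denominator: 3.7 * 14.5 * 1410 = 75646.5
CR = 89658.6 / 75646.5 = 1.18523 mpy

1.18523 mpy


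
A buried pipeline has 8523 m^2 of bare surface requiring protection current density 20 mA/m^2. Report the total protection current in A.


I = area * current density, then convert mA → A (÷1000)
I = 8523 * 20 / 1000 = 170.46 A

170.46 A


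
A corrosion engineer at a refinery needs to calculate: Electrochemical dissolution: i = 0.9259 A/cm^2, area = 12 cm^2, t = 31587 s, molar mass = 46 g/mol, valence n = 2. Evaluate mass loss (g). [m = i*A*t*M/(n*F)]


Apply Faraday's law: m = i*A*t*M / (n*F)
Total charge passed Q = i*A*t = 0.9259*12*31587 = 350956.8396 C
m = Q*M/(n*F) = 350956.8396*46/(2*96485) = 83.661 g

83.661 g


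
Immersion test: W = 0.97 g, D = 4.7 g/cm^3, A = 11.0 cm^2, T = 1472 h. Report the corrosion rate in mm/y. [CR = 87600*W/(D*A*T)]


Apply the mm/y weight-loss relation: CR = 87600 * W / (D * A * T)
Numerator: 87600 * 0.97 = 84972.0
Denominator: 4.7 * 11.0 * 1472 = 76102.4
CR = 84972.0 / 76102.4 = 1.116548 mm/y

1.116548 mm/y


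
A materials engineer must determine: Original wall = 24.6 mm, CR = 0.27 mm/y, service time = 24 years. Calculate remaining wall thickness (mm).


Remaining wall = original − CR × time
t = 24.6 − 0.27*24 = 24.6 − 6.48 = 18.12 mm

18.12 mm


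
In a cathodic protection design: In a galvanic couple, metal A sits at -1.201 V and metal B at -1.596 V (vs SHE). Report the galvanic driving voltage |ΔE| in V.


Driving voltage is the absolute potential difference.
|ΔE| = |-1.201 − (-1.596)| = 0.395 V

0.395 V


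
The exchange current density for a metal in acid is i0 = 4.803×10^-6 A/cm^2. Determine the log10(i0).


i0 = 4.803×10^-6 A/cm^2
log10(i0) = -5.318

-5.318


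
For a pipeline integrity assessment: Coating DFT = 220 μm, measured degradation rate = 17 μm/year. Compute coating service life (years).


Service life = thickness / degradation rate
Life = 220 / 17 = 12.9 years

12.9 years


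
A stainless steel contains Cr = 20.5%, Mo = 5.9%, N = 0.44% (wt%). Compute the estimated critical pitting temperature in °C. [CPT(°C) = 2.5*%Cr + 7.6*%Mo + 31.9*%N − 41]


Apply the ASTM G48 empirical CPT estimate: CPT(°C) = 2.5*%Cr + 7.6*%Mo + 31.9*%N − 41
2.5*20.5 = 51.25; 7.6*5.9 = 44.84; 31.9*0.44 = 14.036
CPT = 51.25 + 44.84 + 14.036 − 41 = 69.126 °C
Rounded to 0.1 °C: CPT ≈ 69.1 °C

69.1 °C


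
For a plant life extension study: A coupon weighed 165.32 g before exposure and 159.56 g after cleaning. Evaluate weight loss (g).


Weight loss = initial − final
WL = 165.32 − 159.56 = 5.76 g

5.76 g


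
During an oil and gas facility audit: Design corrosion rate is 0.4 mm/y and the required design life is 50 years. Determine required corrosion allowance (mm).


Corrosion allowance = CR × design life
CA = 0.4 * 50 = 20.0 mm

20.0 mm


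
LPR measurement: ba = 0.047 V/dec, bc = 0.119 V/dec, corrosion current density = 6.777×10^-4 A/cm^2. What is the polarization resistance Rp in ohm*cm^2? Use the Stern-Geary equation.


Apply the Stern-Geary equation: Rp = ba*bc / (2.303*icorr*(ba+bc))
ba*bc = 0.047*0.119 = 0.005593
ba+bc = 0.166; 2.303*icorr*(ba+bc) = 2.303*6.777×10^-4*0.166 = 2.5908335×10^-4
Rp = 0.005593 / 2.5908335×10^-4 = 21.6 ohm*cm^2

21.6 ohm*cm^2


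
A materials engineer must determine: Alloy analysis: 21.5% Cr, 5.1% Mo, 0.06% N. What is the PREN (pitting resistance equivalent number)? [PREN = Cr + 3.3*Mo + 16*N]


Apply the PREN formula: PREN = Cr + 3.3*Mo + 16*N
PREN = 21.5 + 3.3*5.1 + 16*0.06
PREN = 21.5 + 16.83 + 0.96 = 39.29

39.29


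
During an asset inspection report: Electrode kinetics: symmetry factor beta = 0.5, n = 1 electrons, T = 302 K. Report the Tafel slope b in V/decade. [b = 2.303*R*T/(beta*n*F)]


Apply the Tafel slope relation: b = 2.303*R*T/(beta*n*F)
Numerator: 2.303 * 8.314 * 302 = 5782.44
Denominator: 0.5 * 1 * 96485 = 48242.5
b = 5782.44 / 48242.5 = 0.12 V/decade

0.12 V/decade


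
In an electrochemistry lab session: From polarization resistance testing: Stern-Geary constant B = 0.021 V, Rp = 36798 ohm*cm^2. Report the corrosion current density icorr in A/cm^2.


Apply the Stern-Geary relation: icorr = B / Rp
icorr = 0.021 / 36798 = 5.707×10^-7 A/cm^2

5.707×10^-7 A/cm^2


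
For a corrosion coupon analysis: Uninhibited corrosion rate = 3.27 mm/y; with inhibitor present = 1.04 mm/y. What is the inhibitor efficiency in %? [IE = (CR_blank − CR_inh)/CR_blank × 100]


Apply the inhibitor-efficiency definition: IE = (CR_blank − CR_inh)/CR_blank × 100
IE = (3.27 − 1.04) / 3.27 × 100
IE = 2.23 / 3.27 × 100 = 68.2 %

68.2 %


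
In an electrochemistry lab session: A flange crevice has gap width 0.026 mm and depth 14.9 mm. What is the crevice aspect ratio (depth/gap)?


Aspect ratio = depth / gap
Ratio = 14.9 / 0.026 = 573.1

573.1


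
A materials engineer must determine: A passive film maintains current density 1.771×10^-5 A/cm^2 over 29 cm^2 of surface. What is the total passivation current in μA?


I = i_pass * A, then convert A → μA (×10^6)
I = 1.771×10^-5 * 29 * 10^6 = 513.59 μA

513.59 μA


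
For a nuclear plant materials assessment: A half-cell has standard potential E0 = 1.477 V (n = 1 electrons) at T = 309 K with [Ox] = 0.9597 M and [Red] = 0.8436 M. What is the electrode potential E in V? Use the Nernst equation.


Apply the Nernst equation: E = E0 + (RT/nF)*ln([Ox]/[Red])
Step 1: RT/nF = 8.314*309/(1*96485) = 0.02662617 V
Step 2: [Ox]/[Red] = 0.9597/0.8436 = 1.137624
Step 3: ln(1.137624) = 0.128942
Step 4: correction = 0.02662617 * 0.128942 = 0.0034 V
E = 1.477 + 0.0034 = 1.4804 V

1.4804 V


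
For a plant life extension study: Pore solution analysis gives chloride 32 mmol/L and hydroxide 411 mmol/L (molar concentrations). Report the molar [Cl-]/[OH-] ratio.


Threshold parameter = [Cl-] / [OH-] (molar basis; both in mmol/L, so units cancel)
Ratio = 32 / 411 = 0.08

0.08


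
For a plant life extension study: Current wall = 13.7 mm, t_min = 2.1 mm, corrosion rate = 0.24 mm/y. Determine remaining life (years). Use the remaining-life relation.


Apply the remaining-life relation: RL = (t_current − t_min) / CR
RL = (13.7 − 2.1) / 0.24 = 11.6 / 0.24 = 48.3 years

48.3 years


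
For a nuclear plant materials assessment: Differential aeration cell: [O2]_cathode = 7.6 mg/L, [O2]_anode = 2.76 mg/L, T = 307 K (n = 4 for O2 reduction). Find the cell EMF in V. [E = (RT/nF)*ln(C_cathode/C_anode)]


Apply the Nernst concentration-cell relation: E = (RT/nF)*ln(C_cathode/C_anode)
RT/nF = 8.314*307/(4*96485) = 0.00661346 V
ln(7.6/2.76) = 1.01292
E = 0.00661346 * 1.01292 = 0.0067 V

0.0067 V


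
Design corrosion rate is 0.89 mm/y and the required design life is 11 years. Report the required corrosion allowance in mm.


Corrosion allowance = CR × design life
CA = 0.89 * 11 = 9.79 mm

9.79 mm


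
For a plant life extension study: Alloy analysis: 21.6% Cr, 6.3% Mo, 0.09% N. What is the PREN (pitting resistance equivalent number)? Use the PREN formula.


Apply the PREN formula: PREN = Cr + 3.3*Mo + 16*N
PREN = 21.6 + 3.3*6.3 + 16*0.09
PREN = 21.6 + 20.79 + 1.44 = 43.83

43.83


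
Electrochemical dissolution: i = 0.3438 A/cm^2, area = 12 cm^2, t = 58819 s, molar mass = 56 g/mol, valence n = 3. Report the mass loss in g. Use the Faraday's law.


Apply Faraday's law: m = i*A*t*M / (n*F)
Total charge passed Q = i*A*t = 0.3438*12*58819 = 242663.6664 C
m = Q*M/(n*F) = 242663.6664*56/(3*96485) = 46.94742 g

46.94742 g


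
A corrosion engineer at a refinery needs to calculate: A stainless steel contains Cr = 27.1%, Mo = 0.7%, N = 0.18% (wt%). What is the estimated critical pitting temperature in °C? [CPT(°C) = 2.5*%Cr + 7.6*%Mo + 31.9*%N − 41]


Apply the ASTM G48 empirical CPT estimate: CPT(°C) = 2.5*%Cr + 7.6*%Mo + 31.9*%N − 41
2.5*27.1 = 67.75; 7.6*0.7 = 5.32; 31.9*0.18 = 5.742
CPT = 67.75 + 5.32 + 5.742 − 41 = 37.812 °C
Rounded to 0.1 °C: CPT ≈ 37.8 °C

37.8 °C


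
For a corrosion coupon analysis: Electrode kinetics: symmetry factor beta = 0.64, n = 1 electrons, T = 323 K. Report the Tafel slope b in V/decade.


Apply the Tafel slope relation: b = 2.303*R*T/(beta*n*F)
Numerator: 2.303 * 8.314 * 323 = 6184.53
Denominator: 0.64 * 1 * 96485 = 61750.4
b = 6184.53 / 61750.4 = 0.1002 V/decade

0.1002 V/decade


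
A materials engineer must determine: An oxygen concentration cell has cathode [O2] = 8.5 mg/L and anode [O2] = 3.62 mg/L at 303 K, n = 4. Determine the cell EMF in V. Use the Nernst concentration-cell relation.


Apply the Nernst concentration-cell relation: E = (RT/nF)*ln(C_cathode/C_anode)
RT/nF = 8.314*303/(4*96485) = 0.00652729 V
ln(8.5/3.62) = 0.85359
E = 0.00652729 * 0.85359 = 0.00557 V

0.00557 V


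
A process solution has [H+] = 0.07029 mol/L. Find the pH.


pH = −log10[H+]
pH = −log10(0.07029) = 1.15

1.15


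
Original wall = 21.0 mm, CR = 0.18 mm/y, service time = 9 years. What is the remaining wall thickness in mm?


Remaining wall = original − CR × time
t = 21.0 − 0.18*9 = 21.0 − 1.62 = 19.38 mm

19.38 mm


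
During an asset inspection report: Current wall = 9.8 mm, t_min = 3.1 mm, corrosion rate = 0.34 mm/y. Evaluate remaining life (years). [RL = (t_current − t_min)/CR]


Apply the remaining-life relation: RL = (t_current − t_min) / CR
RL = (9.8 − 3.1) / 0.34 = 6.7 / 0.34 = 19.7 years

19.7 years


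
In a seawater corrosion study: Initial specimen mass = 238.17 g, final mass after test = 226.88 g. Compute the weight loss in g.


Weight loss = initial − final
WL = 238.17 − 226.88 = 11.29 g

11.29 g
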